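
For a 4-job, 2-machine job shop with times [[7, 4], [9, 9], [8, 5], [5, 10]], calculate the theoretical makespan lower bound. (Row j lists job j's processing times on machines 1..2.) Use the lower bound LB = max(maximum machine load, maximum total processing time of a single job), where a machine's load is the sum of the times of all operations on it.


Machine loads:
  Machine 1: 7 + 9 + 8 + 5 = 29
  Machine 2: 4 + 9 + 5 + 10 = 28
Max machine load = 29
Job totals:
  Job 1: 11
  Job 2: 18
  Job 3: 13
  Job 4: 15
Max job total = 18
Lower bound = max(29, 18) = 29

29


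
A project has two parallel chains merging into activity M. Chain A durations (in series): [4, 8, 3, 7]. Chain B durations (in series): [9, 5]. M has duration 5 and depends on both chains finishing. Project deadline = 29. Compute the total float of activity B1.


Forward pass: ES(B1) = sum of predecessors on chain B = 0
EF = ES + duration = 0 + 9 = 9
Backward pass: LF(M) = deadline = 29; LS(M) = 29 - 5 = 24
LF(B1) = LS(M) - sum(successors on chain B) = 24 - 5 = 19
LS = LF - duration = 19 - 9 = 10
Total float = LS - ES = 10 - 0 = 10

10


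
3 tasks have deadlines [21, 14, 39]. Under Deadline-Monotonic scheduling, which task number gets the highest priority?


Sort tasks by relative deadline (ascending):
  Task 2: deadline = 14
  Task 1: deadline = 21
  Task 3: deadline = 39
Priority order (highest first): [2, 1, 3]
Highest priority task = 2

2


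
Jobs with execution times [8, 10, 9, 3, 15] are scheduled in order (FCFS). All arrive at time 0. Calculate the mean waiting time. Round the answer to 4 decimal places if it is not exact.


FCFS order (as given): [8, 10, 9, 3, 15]
Waiting times:
  Job 1: wait = 0
  Job 2: wait = 8
  Job 3: wait = 18
  Job 4: wait = 27
  Job 5: wait = 30
Sum of waiting times = 83
Average waiting time = 83/5 = 16.6

16.6


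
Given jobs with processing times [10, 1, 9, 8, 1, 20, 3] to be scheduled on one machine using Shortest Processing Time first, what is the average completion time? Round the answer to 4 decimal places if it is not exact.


Sort jobs by processing time (SPT order): [1, 1, 3, 8, 9, 10, 20]
Compute completion times sequentially:
  Job 1: processing = 1, completes at 1
  Job 2: processing = 1, completes at 2
  Job 3: processing = 3, completes at 5
  Job 4: processing = 8, completes at 13
  Job 5: processing = 9, completes at 22
  Job 6: processing = 10, completes at 32
  Job 7: processing = 20, completes at 52
Sum of completion times = 127
Average completion time = 127/7 = 18.1429

18.1429


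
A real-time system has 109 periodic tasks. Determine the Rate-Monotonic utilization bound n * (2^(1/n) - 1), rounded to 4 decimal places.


Compute 2^(1/109) = 1.0063794108
Subtract 1: 1.0063794108 - 1 = 0.0063794108
Multiply by n: 109 * 0.0063794108 = 0.6953557772
Round to 4 dp: 0.6954

0.6954


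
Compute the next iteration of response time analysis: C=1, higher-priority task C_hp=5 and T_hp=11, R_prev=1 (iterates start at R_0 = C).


R_next = C + ceil(R_prev / T_hp) * C_hp
ceil(1 / 11) = ceil(0.0909) = 1
Interference = 1 * 5 = 5
R_next = 1 + 5 = 6

6


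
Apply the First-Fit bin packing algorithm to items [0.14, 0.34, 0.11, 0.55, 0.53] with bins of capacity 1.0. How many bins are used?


Place items sequentially using First-Fit:
  Item 0.14 -> new Bin 1
  Item 0.34 -> Bin 1 (now 0.48)
  Item 0.11 -> Bin 1 (now 0.59)
  Item 0.55 -> new Bin 2
  Item 0.53 -> new Bin 3
Total bins used = 3

3


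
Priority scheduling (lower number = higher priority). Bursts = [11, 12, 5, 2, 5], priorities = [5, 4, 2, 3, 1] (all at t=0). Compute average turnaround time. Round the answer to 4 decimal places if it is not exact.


Sort by priority (ascending = highest first):
Order: [(1, 5), (2, 5), (3, 2), (4, 12), (5, 11)]
Completion times:
  Priority 1, burst=5, C=5
  Priority 2, burst=5, C=10
  Priority 3, burst=2, C=12
  Priority 4, burst=12, C=24
  Priority 5, burst=11, C=35
Average turnaround = 86/5 = 17.2

17.2


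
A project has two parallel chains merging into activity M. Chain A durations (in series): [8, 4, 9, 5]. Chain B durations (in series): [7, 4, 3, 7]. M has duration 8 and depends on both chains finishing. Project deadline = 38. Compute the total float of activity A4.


Forward pass: ES(A4) = sum of predecessors on chain A = 21
EF = ES + duration = 21 + 5 = 26
Backward pass: LF(M) = deadline = 38; LS(M) = 38 - 8 = 30
LF(A4) = LS(M) - sum(successors on chain A) = 30 - 0 = 30
LS = LF - duration = 30 - 5 = 25
Total float = LS - ES = 25 - 21 = 4

4


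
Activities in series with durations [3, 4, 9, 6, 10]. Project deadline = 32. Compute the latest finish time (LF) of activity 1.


LF(activity 1) = deadline - sum of successor durations
Successors: activities 2 through 5 with durations [4, 9, 6, 10]
Sum of successor durations = 29
LF = 32 - 29 = 3

3


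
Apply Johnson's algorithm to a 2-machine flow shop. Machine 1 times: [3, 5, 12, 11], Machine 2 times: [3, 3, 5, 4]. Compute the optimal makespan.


Apply Johnson's rule:
  Group 1 (a <= b): [(1, 3, 3)]
  Group 2 (a > b): [(3, 12, 5), (4, 11, 4), (2, 5, 3)]
Optimal job order: [1, 3, 4, 2]
Schedule:
  Job 1: M1 done at 3, M2 done at 6
  Job 3: M1 done at 15, M2 done at 20
  Job 4: M1 done at 26, M2 done at 30
  Job 2: M1 done at 31, M2 done at 34
Makespan = 34

34


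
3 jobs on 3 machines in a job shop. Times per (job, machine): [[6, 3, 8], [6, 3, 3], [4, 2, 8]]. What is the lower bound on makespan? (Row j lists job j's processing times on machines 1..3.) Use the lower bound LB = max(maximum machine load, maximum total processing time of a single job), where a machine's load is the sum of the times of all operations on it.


Machine loads:
  Machine 1: 6 + 6 + 4 = 16
  Machine 2: 3 + 3 + 2 = 8
  Machine 3: 8 + 3 + 8 = 19
Max machine load = 19
Job totals:
  Job 1: 17
  Job 2: 12
  Job 3: 14
Max job total = 17
Lower bound = max(19, 17) = 19

19


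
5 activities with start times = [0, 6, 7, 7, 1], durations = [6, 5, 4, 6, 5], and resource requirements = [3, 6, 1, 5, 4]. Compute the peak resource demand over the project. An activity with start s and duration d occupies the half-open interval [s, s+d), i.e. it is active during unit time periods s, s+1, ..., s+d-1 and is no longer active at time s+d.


Each activity i is active on [start_i, start_i + duration_i).
Compute total resource usage per time slot:
  t=0: active resources = [3], total = 3
  t=1: active resources = [3, 4], total = 7
  t=2: active resources = [3, 4], total = 7
  t=3: active resources = [3, 4], total = 7
  t=4: active resources = [3, 4], total = 7
  t=5: active resources = [3, 4], total = 7
  t=6: active resources = [6], total = 6
  t=7: active resources = [6, 1, 5], total = 12
  t=8: active resources = [6, 1, 5], total = 12
  t=9: active resources = [6, 1, 5], total = 12
  t=10: active resources = [6, 1, 5], total = 12
  t=11: active resources = [5], total = 5
  t=12: active resources = [5], total = 5
Peak resource demand = 12

12


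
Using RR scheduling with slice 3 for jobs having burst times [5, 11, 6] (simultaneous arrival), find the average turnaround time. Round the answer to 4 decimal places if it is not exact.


Time quantum = 3
Execution trace:
  J1 runs 3 units, time = 3
  J2 runs 3 units, time = 6
  J3 runs 3 units, time = 9
  J1 runs 2 units, time = 11
  J2 runs 3 units, time = 14
  J3 runs 3 units, time = 17
  J2 runs 3 units, time = 20
  J2 runs 2 units, time = 22
Finish times: [11, 22, 17]
Average turnaround = 50/3 = 16.6667

16.6667


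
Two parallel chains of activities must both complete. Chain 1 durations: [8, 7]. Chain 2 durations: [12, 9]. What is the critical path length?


Path A total = 8 + 7 = 15
Path B total = 12 + 9 = 21
Critical path = longest path = max(15, 21) = 21

21


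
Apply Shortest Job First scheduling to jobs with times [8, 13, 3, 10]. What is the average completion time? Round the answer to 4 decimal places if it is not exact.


SJF order (ascending): [3, 8, 10, 13]
Completion times:
  Job 1: burst=3, C=3
  Job 2: burst=8, C=11
  Job 3: burst=10, C=21
  Job 4: burst=13, C=34
Average completion = 69/4 = 17.25

17.25


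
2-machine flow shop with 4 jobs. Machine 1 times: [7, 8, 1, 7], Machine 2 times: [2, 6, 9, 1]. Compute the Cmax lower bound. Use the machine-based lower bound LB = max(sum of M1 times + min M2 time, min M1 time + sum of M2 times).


LB1 = sum(M1 times) + min(M2 times) = 23 + 1 = 24
LB2 = min(M1 times) + sum(M2 times) = 1 + 18 = 19
Lower bound = max(LB1, LB2) = max(24, 19) = 24

24


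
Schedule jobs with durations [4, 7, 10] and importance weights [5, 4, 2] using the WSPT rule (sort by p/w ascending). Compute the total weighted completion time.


Compute p/w ratios and sort ascending (WSPT): [(4, 5), (7, 4), (10, 2)]
Compute weighted completion times:
  Job (p=4,w=5): C=4, w*C=5*4=20
  Job (p=7,w=4): C=11, w*C=4*11=44
  Job (p=10,w=2): C=21, w*C=2*21=42
Total weighted completion time = 106

106


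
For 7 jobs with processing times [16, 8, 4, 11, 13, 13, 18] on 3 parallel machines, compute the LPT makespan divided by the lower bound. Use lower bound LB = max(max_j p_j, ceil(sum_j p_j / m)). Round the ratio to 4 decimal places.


LPT order: [18, 16, 13, 13, 11, 8, 4]
Machine loads after assignment: [30, 27, 26]
LPT makespan = 30
Lower bound = max(max_job, ceil(total/3)) = max(18, 28) = 28
Ratio = 30 / 28 = 1.0714

1.0714


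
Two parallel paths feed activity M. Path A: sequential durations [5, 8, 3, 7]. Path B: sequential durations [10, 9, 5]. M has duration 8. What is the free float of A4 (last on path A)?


ES(A4) = sum of predecessors on chain A = 16
EF(A4) = ES + duration = 16 + 7 = 23
Successor of A4 is M. ES(M) = max(sum(A), sum(B)) = max(23, 24) = 24
Free float = ES(successor) - EF(current) = 24 - 23 = 1

1


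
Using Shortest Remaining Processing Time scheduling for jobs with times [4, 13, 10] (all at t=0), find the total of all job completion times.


Since all jobs arrive at t=0, SRPT equals SPT ordering.
SPT order: [4, 10, 13]
Completion times:
  Job 1: p=4, C=4
  Job 2: p=10, C=14
  Job 3: p=13, C=27
Total completion time = 4 + 14 + 27 = 45

45


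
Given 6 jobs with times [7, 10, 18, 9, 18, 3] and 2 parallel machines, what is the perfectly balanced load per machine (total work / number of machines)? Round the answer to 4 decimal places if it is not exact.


Total processing time = 7 + 10 + 18 + 9 + 18 + 3 = 65
Number of machines = 2
Ideal balanced load = 65 / 2 = 32.5

32.5


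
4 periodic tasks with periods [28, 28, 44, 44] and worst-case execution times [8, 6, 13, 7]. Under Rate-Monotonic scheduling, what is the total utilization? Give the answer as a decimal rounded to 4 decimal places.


Compute individual utilizations (exact fractions):
  Task 1: C/T = 8/28 = 2/7 (approx. 0.2857)
  Task 2: C/T = 6/28 = 3/14 (approx. 0.2143)
  Task 3: C/T = 13/44 (approx. 0.2955)
  Task 4: C/T = 7/44 (approx. 0.1591)
Total utilization U = 2/7 + 3/14 + 13/44 + 7/44 = 21/22
Rounded to 4 decimal places: U = 0.9545
RM (Liu & Layland) bound for 4 tasks = 0.756828; compare with U = 21/22 (approx. 0.954545)
bound < U <= 1, so the RM sufficient condition is not met (inconclusive; an exact test such as response-time analysis is needed).

0.9545


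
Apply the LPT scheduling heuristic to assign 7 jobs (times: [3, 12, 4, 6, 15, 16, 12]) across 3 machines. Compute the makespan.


Sort jobs in decreasing order (LPT): [16, 15, 12, 12, 6, 4, 3]
Assign each job to the least loaded machine:
  Machine 1: jobs [16, 4, 3], load = 23
  Machine 2: jobs [15, 6], load = 21
  Machine 3: jobs [12, 12], load = 24
Makespan = max load = 24

24


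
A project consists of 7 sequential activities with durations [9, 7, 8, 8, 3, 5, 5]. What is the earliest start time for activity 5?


Activity 5 starts after activities 1 through 4 complete.
Predecessor durations: [9, 7, 8, 8]
ES = 9 + 7 + 8 + 8 = 32

32


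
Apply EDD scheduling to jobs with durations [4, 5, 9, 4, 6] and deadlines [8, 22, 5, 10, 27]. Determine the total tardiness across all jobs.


Sort by due date (EDD order): [(9, 5), (4, 8), (4, 10), (5, 22), (6, 27)]
Compute completion times and tardiness:
  Job 1: p=9, d=5, C=9, tardiness=max(0,9-5)=4
  Job 2: p=4, d=8, C=13, tardiness=max(0,13-8)=5
  Job 3: p=4, d=10, C=17, tardiness=max(0,17-10)=7
  Job 4: p=5, d=22, C=22, tardiness=max(0,22-22)=0
  Job 5: p=6, d=27, C=28, tardiness=max(0,28-27)=1
Total tardiness = 17

17


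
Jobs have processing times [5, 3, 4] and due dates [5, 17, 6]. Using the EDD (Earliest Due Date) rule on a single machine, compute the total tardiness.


Sort by due date (EDD order): [(5, 5), (4, 6), (3, 17)]
Compute completion times and tardiness:
  Job 1: p=5, d=5, C=5, tardiness=max(0,5-5)=0
  Job 2: p=4, d=6, C=9, tardiness=max(0,9-6)=3
  Job 3: p=3, d=17, C=12, tardiness=max(0,12-17)=0
Total tardiness = 3

3


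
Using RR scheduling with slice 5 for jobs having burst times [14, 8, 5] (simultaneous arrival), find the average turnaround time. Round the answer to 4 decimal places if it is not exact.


Time quantum = 5
Execution trace:
  J1 runs 5 units, time = 5
  J2 runs 5 units, time = 10
  J3 runs 5 units, time = 15
  J1 runs 5 units, time = 20
  J2 runs 3 units, time = 23
  J1 runs 4 units, time = 27
Finish times: [27, 23, 15]
Average turnaround = 65/3 = 21.6667

21.6667


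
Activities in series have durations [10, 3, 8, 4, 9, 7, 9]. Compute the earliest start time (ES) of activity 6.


Activity 6 starts after activities 1 through 5 complete.
Predecessor durations: [10, 3, 8, 4, 9]
ES = 10 + 3 + 8 + 4 + 9 = 34

34


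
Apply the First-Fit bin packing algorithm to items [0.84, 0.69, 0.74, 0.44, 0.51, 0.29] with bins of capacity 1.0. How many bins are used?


Place items sequentially using First-Fit:
  Item 0.84 -> new Bin 1
  Item 0.69 -> new Bin 2
  Item 0.74 -> new Bin 3
  Item 0.44 -> new Bin 4
  Item 0.51 -> Bin 4 (now 0.95)
  Item 0.29 -> Bin 2 (now 0.98)
Total bins used = 4

4


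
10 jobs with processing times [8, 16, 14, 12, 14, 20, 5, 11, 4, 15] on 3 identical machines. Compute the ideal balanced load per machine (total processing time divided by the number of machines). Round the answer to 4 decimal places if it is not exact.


Total processing time = 8 + 16 + 14 + 12 + 14 + 20 + 5 + 11 + 4 + 15 = 119
Number of machines = 3
Ideal balanced load = 119 / 3 = 39.6667

39.6667


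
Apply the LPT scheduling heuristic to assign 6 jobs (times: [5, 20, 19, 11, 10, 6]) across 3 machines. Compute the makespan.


Sort jobs in decreasing order (LPT): [20, 19, 11, 10, 6, 5]
Assign each job to the least loaded machine:
  Machine 1: jobs [20, 5], load = 25
  Machine 2: jobs [19, 6], load = 25
  Machine 3: jobs [11, 10], load = 21
Makespan = max load = 25

25


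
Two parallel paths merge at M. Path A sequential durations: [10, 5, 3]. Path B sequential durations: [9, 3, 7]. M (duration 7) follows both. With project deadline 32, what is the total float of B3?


Forward pass: ES(B3) = sum of predecessors on chain B = 12
EF = ES + duration = 12 + 7 = 19
Backward pass: LF(M) = deadline = 32; LS(M) = 32 - 7 = 25
LF(B3) = LS(M) - sum(successors on chain B) = 25 - 0 = 25
LS = LF - duration = 25 - 7 = 18
Total float = LS - ES = 18 - 12 = 6

6


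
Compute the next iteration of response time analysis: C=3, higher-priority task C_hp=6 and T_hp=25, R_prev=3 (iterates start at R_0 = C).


R_next = C + ceil(R_prev / T_hp) * C_hp
ceil(3 / 25) = ceil(0.12) = 1
Interference = 1 * 6 = 6
R_next = 3 + 6 = 9

9


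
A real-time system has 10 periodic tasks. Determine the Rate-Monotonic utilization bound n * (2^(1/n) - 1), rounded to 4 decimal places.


Compute 2^(1/10) = 1.0717734625
Subtract 1: 1.0717734625 - 1 = 0.0717734625
Multiply by n: 10 * 0.0717734625 = 0.7177346250
Round to 4 dp: 0.7177

0.7177


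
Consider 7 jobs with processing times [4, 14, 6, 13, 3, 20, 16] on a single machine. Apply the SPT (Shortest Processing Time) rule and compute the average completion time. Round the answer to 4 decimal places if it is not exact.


Sort jobs by processing time (SPT order): [3, 4, 6, 13, 14, 16, 20]
Compute completion times sequentially:
  Job 1: processing = 3, completes at 3
  Job 2: processing = 4, completes at 7
  Job 3: processing = 6, completes at 13
  Job 4: processing = 13, completes at 26
  Job 5: processing = 14, completes at 40
  Job 6: processing = 16, completes at 56
  Job 7: processing = 20, completes at 76
Sum of completion times = 221
Average completion time = 221/7 = 31.5714

31.5714


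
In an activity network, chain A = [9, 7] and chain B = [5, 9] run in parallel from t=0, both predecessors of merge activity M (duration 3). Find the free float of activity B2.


ES(B2) = sum of predecessors on chain B = 5
EF(B2) = ES + duration = 5 + 9 = 14
Successor of B2 is M. ES(M) = max(sum(A), sum(B)) = max(16, 14) = 16
Free float = ES(successor) - EF(current) = 16 - 14 = 2

2


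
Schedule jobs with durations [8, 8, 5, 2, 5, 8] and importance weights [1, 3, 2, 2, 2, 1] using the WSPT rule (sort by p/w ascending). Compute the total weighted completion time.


Compute p/w ratios and sort ascending (WSPT): [(2, 2), (5, 2), (5, 2), (8, 3), (8, 1), (8, 1)]
Compute weighted completion times:
  Job (p=2,w=2): C=2, w*C=2*2=4
  Job (p=5,w=2): C=7, w*C=2*7=14
  Job (p=5,w=2): C=12, w*C=2*12=24
  Job (p=8,w=3): C=20, w*C=3*20=60
  Job (p=8,w=1): C=28, w*C=1*28=28
  Job (p=8,w=1): C=36, w*C=1*36=36
Total weighted completion time = 166

166


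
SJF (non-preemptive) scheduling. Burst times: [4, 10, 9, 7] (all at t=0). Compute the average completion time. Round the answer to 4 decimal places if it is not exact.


SJF order (ascending): [4, 7, 9, 10]
Completion times:
  Job 1: burst=4, C=4
  Job 2: burst=7, C=11
  Job 3: burst=9, C=20
  Job 4: burst=10, C=30
Average completion = 65/4 = 16.25

16.25


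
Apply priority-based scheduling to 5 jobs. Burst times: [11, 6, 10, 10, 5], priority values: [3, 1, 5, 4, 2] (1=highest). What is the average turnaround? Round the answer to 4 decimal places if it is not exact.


Sort by priority (ascending = highest first):
Order: [(1, 6), (2, 5), (3, 11), (4, 10), (5, 10)]
Completion times:
  Priority 1, burst=6, C=6
  Priority 2, burst=5, C=11
  Priority 3, burst=11, C=22
  Priority 4, burst=10, C=32
  Priority 5, burst=10, C=42
Average turnaround = 113/5 = 22.6

22.6


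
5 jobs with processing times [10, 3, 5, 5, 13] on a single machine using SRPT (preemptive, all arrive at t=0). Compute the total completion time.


Since all jobs arrive at t=0, SRPT equals SPT ordering.
SPT order: [3, 5, 5, 10, 13]
Completion times:
  Job 1: p=3, C=3
  Job 2: p=5, C=8
  Job 3: p=5, C=13
  Job 4: p=10, C=23
  Job 5: p=13, C=36
Total completion time = 3 + 8 + 13 + 23 + 36 = 83

83


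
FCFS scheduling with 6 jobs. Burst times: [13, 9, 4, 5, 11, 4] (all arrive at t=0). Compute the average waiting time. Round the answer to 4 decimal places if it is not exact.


FCFS order (as given): [13, 9, 4, 5, 11, 4]
Waiting times:
  Job 1: wait = 0
  Job 2: wait = 13
  Job 3: wait = 22
  Job 4: wait = 26
  Job 5: wait = 31
  Job 6: wait = 42
Sum of waiting times = 134
Average waiting time = 134/6 = 22.3333

22.3333


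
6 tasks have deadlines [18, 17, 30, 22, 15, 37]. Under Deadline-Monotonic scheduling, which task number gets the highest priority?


Sort tasks by relative deadline (ascending):
  Task 5: deadline = 15
  Task 2: deadline = 17
  Task 1: deadline = 18
  Task 4: deadline = 22
  Task 3: deadline = 30
  Task 6: deadline = 37
Priority order (highest first): [5, 2, 1, 4, 3, 6]
Highest priority task = 5

5


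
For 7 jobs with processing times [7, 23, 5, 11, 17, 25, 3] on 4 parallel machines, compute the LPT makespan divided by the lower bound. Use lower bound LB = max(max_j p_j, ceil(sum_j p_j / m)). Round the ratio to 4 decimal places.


LPT order: [25, 23, 17, 11, 7, 5, 3]
Machine loads after assignment: [25, 23, 22, 21]
LPT makespan = 25
Lower bound = max(max_job, ceil(total/4)) = max(25, 23) = 25
Ratio = 25 / 25 = 1.0

1.0


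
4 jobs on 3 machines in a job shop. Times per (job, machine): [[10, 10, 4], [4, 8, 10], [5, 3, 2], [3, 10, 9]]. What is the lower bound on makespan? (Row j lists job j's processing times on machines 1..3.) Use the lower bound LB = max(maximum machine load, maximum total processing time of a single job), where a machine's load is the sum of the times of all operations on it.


Machine loads:
  Machine 1: 10 + 4 + 5 + 3 = 22
  Machine 2: 10 + 8 + 3 + 10 = 31
  Machine 3: 4 + 10 + 2 + 9 = 25
Max machine load = 31
Job totals:
  Job 1: 24
  Job 2: 22
  Job 3: 10
  Job 4: 22
Max job total = 24
Lower bound = max(31, 24) = 31

31


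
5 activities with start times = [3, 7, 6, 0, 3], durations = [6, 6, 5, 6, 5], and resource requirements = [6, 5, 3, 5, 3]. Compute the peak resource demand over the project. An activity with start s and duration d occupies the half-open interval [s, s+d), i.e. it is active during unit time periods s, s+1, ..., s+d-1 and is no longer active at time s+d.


Each activity i is active on [start_i, start_i + duration_i).
Compute total resource usage per time slot:
  t=0: active resources = [5], total = 5
  t=1: active resources = [5], total = 5
  t=2: active resources = [5], total = 5
  t=3: active resources = [6, 5, 3], total = 14
  t=4: active resources = [6, 5, 3], total = 14
  t=5: active resources = [6, 5, 3], total = 14
  t=6: active resources = [6, 3, 3], total = 12
  t=7: active resources = [6, 5, 3, 3], total = 17
  t=8: active resources = [6, 5, 3], total = 14
  t=9: active resources = [5, 3], total = 8
  t=10: active resources = [5, 3], total = 8
  t=11: active resources = [5], total = 5
  t=12: active resources = [5], total = 5
Peak resource demand = 17

17


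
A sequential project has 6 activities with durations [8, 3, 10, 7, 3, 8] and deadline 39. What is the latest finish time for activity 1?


LF(activity 1) = deadline - sum of successor durations
Successors: activities 2 through 6 with durations [3, 10, 7, 3, 8]
Sum of successor durations = 31
LF = 39 - 31 = 8

8


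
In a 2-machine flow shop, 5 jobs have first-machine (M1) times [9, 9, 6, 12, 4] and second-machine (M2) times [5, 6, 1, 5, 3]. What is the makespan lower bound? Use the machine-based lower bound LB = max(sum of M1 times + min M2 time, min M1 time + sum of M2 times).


LB1 = sum(M1 times) + min(M2 times) = 40 + 1 = 41
LB2 = min(M1 times) + sum(M2 times) = 4 + 20 = 24
Lower bound = max(LB1, LB2) = max(41, 24) = 41

41


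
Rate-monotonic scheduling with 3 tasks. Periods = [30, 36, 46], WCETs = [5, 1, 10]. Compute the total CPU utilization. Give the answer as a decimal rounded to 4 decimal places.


Compute individual utilizations (exact fractions):
  Task 1: C/T = 5/30 = 1/6 (approx. 0.1667)
  Task 2: C/T = 1/36 (approx. 0.0278)
  Task 3: C/T = 10/46 = 5/23 (approx. 0.2174)
Total utilization U = 1/6 + 1/36 + 5/23 = 341/828
Rounded to 4 decimal places: U = 0.4118
RM (Liu & Layland) bound for 3 tasks = 0.779763; compare with U = 341/828 (approx. 0.411836)
U <= bound, so schedulable by RM sufficient condition.

0.4118


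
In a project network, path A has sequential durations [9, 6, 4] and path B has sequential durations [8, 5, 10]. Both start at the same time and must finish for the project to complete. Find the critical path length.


Path A total = 9 + 6 + 4 = 19
Path B total = 8 + 5 + 10 = 23
Critical path = longest path = max(19, 23) = 23

23


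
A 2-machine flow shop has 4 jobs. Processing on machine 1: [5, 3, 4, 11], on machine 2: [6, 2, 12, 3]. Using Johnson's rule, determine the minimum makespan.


Apply Johnson's rule:
  Group 1 (a <= b): [(3, 4, 12), (1, 5, 6)]
  Group 2 (a > b): [(4, 11, 3), (2, 3, 2)]
Optimal job order: [3, 1, 4, 2]
Schedule:
  Job 3: M1 done at 4, M2 done at 16
  Job 1: M1 done at 9, M2 done at 22
  Job 4: M1 done at 20, M2 done at 25
  Job 2: M1 done at 23, M2 done at 27
Makespan = 27

27


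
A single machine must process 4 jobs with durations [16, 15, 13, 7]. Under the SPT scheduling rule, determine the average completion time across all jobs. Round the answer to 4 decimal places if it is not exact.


Sort jobs by processing time (SPT order): [7, 13, 15, 16]
Compute completion times sequentially:
  Job 1: processing = 7, completes at 7
  Job 2: processing = 13, completes at 20
  Job 3: processing = 15, completes at 35
  Job 4: processing = 16, completes at 51
Sum of completion times = 113
Average completion time = 113/4 = 28.25

28.25


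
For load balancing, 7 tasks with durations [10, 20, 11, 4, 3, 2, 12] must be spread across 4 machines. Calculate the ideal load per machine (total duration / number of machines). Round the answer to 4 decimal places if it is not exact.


Total processing time = 10 + 20 + 11 + 4 + 3 + 2 + 12 = 62
Number of machines = 4
Ideal balanced load = 62 / 4 = 15.5

15.5


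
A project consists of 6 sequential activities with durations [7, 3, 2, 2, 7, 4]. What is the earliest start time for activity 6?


Activity 6 starts after activities 1 through 5 complete.
Predecessor durations: [7, 3, 2, 2, 7]
ES = 7 + 3 + 2 + 2 + 7 = 21

21


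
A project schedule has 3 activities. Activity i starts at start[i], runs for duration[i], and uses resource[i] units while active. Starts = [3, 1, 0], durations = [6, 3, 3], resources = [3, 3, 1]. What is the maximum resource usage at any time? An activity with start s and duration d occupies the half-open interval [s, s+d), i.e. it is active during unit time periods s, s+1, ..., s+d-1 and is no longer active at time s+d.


Each activity i is active on [start_i, start_i + duration_i).
Compute total resource usage per time slot:
  t=0: active resources = [1], total = 1
  t=1: active resources = [3, 1], total = 4
  t=2: active resources = [3, 1], total = 4
  t=3: active resources = [3, 3], total = 6
  t=4: active resources = [3], total = 3
  t=5: active resources = [3], total = 3
  t=6: active resources = [3], total = 3
  t=7: active resources = [3], total = 3
  t=8: active resources = [3], total = 3
Peak resource demand = 6

6


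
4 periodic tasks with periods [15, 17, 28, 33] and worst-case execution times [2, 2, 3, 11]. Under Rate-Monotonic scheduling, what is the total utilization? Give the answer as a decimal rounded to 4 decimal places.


Compute individual utilizations (exact fractions):
  Task 1: C/T = 2/15 (approx. 0.1333)
  Task 2: C/T = 2/17 (approx. 0.1176)
  Task 3: C/T = 3/28 (approx. 0.1071)
  Task 4: C/T = 11/33 = 1/3 (approx. 0.3333)
Total utilization U = 2/15 + 2/17 + 3/28 + 1/3 = 4937/7140
Rounded to 4 decimal places: U = 0.6915
RM (Liu & Layland) bound for 4 tasks = 0.756828; compare with U = 4937/7140 (approx. 0.691457)
U <= bound, so schedulable by RM sufficient condition.

0.6915


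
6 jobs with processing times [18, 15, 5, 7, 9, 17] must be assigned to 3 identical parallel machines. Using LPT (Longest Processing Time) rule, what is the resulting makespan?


Sort jobs in decreasing order (LPT): [18, 17, 15, 9, 7, 5]
Assign each job to the least loaded machine:
  Machine 1: jobs [18, 5], load = 23
  Machine 2: jobs [17, 7], load = 24
  Machine 3: jobs [15, 9], load = 24
Makespan = max load = 24

24


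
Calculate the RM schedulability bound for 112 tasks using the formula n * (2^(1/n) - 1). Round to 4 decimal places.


Compute 2^(1/112) = 1.0062080044
Subtract 1: 1.0062080044 - 1 = 0.0062080044
Multiply by n: 112 * 0.0062080044 = 0.6952964928
Round to 4 dp: 0.6953

0.6953


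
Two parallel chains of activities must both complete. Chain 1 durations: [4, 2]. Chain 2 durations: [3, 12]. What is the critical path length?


Path A total = 4 + 2 = 6
Path B total = 3 + 12 = 15
Critical path = longest path = max(6, 15) = 15

15


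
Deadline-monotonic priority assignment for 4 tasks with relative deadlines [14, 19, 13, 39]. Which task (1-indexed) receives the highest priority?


Sort tasks by relative deadline (ascending):
  Task 3: deadline = 13
  Task 1: deadline = 14
  Task 2: deadline = 19
  Task 4: deadline = 39
Priority order (highest first): [3, 1, 2, 4]
Highest priority task = 3

3


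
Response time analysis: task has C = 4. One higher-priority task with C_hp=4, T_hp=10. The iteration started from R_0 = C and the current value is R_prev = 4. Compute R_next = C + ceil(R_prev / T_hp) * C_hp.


R_next = C + ceil(R_prev / T_hp) * C_hp
ceil(4 / 10) = ceil(0.4) = 1
Interference = 1 * 4 = 4
R_next = 4 + 4 = 8

8


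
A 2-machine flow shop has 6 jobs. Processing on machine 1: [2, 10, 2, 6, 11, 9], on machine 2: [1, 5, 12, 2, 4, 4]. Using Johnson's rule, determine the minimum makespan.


Apply Johnson's rule:
  Group 1 (a <= b): [(3, 2, 12)]
  Group 2 (a > b): [(2, 10, 5), (5, 11, 4), (6, 9, 4), (4, 6, 2), (1, 2, 1)]
Optimal job order: [3, 2, 5, 6, 4, 1]
Schedule:
  Job 3: M1 done at 2, M2 done at 14
  Job 2: M1 done at 12, M2 done at 19
  Job 5: M1 done at 23, M2 done at 27
  Job 6: M1 done at 32, M2 done at 36
  Job 4: M1 done at 38, M2 done at 40
  Job 1: M1 done at 40, M2 done at 41
Makespan = 41

41


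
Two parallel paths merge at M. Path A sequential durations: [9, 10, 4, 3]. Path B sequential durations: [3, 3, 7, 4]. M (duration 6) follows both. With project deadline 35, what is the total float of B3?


Forward pass: ES(B3) = sum of predecessors on chain B = 6
EF = ES + duration = 6 + 7 = 13
Backward pass: LF(M) = deadline = 35; LS(M) = 35 - 6 = 29
LF(B3) = LS(M) - sum(successors on chain B) = 29 - 4 = 25
LS = LF - duration = 25 - 7 = 18
Total float = LS - ES = 18 - 6 = 12

12


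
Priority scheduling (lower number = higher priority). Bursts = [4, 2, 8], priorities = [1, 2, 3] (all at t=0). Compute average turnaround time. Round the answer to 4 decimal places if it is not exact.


Sort by priority (ascending = highest first):
Order: [(1, 4), (2, 2), (3, 8)]
Completion times:
  Priority 1, burst=4, C=4
  Priority 2, burst=2, C=6
  Priority 3, burst=8, C=14
Average turnaround = 24/3 = 8.0

8.0


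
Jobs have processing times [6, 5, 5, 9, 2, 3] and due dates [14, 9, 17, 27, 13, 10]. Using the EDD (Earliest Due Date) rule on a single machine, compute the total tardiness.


Sort by due date (EDD order): [(5, 9), (3, 10), (2, 13), (6, 14), (5, 17), (9, 27)]
Compute completion times and tardiness:
  Job 1: p=5, d=9, C=5, tardiness=max(0,5-9)=0
  Job 2: p=3, d=10, C=8, tardiness=max(0,8-10)=0
  Job 3: p=2, d=13, C=10, tardiness=max(0,10-13)=0
  Job 4: p=6, d=14, C=16, tardiness=max(0,16-14)=2
  Job 5: p=5, d=17, C=21, tardiness=max(0,21-17)=4
  Job 6: p=9, d=27, C=30, tardiness=max(0,30-27)=3
Total tardiness = 9

9


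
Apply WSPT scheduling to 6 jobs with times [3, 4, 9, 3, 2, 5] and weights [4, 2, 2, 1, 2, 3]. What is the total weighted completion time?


Compute p/w ratios and sort ascending (WSPT): [(3, 4), (2, 2), (5, 3), (4, 2), (3, 1), (9, 2)]
Compute weighted completion times:
  Job (p=3,w=4): C=3, w*C=4*3=12
  Job (p=2,w=2): C=5, w*C=2*5=10
  Job (p=5,w=3): C=10, w*C=3*10=30
  Job (p=4,w=2): C=14, w*C=2*14=28
  Job (p=3,w=1): C=17, w*C=1*17=17
  Job (p=9,w=2): C=26, w*C=2*26=52
Total weighted completion time = 149

149


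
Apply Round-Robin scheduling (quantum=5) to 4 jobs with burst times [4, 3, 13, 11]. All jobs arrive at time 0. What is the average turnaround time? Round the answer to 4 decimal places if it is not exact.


Time quantum = 5
Execution trace:
  J1 runs 4 units, time = 4
  J2 runs 3 units, time = 7
  J3 runs 5 units, time = 12
  J4 runs 5 units, time = 17
  J3 runs 5 units, time = 22
  J4 runs 5 units, time = 27
  J3 runs 3 units, time = 30
  J4 runs 1 units, time = 31
Finish times: [4, 7, 30, 31]
Average turnaround = 72/4 = 18.0

18.0


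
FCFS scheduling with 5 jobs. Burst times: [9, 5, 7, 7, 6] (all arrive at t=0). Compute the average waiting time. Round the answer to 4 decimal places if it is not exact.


FCFS order (as given): [9, 5, 7, 7, 6]
Waiting times:
  Job 1: wait = 0
  Job 2: wait = 9
  Job 3: wait = 14
  Job 4: wait = 21
  Job 5: wait = 28
Sum of waiting times = 72
Average waiting time = 72/5 = 14.4

14.4


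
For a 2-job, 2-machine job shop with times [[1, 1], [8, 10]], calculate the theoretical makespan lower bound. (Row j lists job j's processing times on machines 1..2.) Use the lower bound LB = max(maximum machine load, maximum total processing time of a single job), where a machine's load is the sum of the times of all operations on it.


Machine loads:
  Machine 1: 1 + 8 = 9
  Machine 2: 1 + 10 = 11
Max machine load = 11
Job totals:
  Job 1: 2
  Job 2: 18
Max job total = 18
Lower bound = max(11, 18) = 18

18


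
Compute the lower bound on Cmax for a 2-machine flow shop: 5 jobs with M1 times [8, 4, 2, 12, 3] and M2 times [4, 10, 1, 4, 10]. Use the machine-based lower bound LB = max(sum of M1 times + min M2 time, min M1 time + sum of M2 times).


LB1 = sum(M1 times) + min(M2 times) = 29 + 1 = 30
LB2 = min(M1 times) + sum(M2 times) = 2 + 29 = 31
Lower bound = max(LB1, LB2) = max(30, 31) = 31

31


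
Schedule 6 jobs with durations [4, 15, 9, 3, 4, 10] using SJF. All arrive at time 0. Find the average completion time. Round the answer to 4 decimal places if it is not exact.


SJF order (ascending): [3, 4, 4, 9, 10, 15]
Completion times:
  Job 1: burst=3, C=3
  Job 2: burst=4, C=7
  Job 3: burst=4, C=11
  Job 4: burst=9, C=20
  Job 5: burst=10, C=30
  Job 6: burst=15, C=45
Average completion = 116/6 = 19.3333

19.3333


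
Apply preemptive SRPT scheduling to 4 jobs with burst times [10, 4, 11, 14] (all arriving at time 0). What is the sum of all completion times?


Since all jobs arrive at t=0, SRPT equals SPT ordering.
SPT order: [4, 10, 11, 14]
Completion times:
  Job 1: p=4, C=4
  Job 2: p=10, C=14
  Job 3: p=11, C=25
  Job 4: p=14, C=39
Total completion time = 4 + 14 + 25 + 39 = 82

82


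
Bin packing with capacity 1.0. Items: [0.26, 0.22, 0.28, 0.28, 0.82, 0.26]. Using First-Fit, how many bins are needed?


Place items sequentially using First-Fit:
  Item 0.26 -> new Bin 1
  Item 0.22 -> Bin 1 (now 0.48)
  Item 0.28 -> Bin 1 (now 0.76)
  Item 0.28 -> new Bin 2
  Item 0.82 -> new Bin 3
  Item 0.26 -> Bin 2 (now 0.54)
Total bins used = 3

3


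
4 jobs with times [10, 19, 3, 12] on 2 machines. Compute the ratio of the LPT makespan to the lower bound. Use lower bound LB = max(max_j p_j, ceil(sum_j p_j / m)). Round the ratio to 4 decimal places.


LPT order: [19, 12, 10, 3]
Machine loads after assignment: [22, 22]
LPT makespan = 22
Lower bound = max(max_job, ceil(total/2)) = max(19, 22) = 22
Ratio = 22 / 22 = 1.0

1.0


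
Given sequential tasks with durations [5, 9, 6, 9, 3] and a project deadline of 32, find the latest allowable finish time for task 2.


LF(activity 2) = deadline - sum of successor durations
Successors: activities 3 through 5 with durations [6, 9, 3]
Sum of successor durations = 18
LF = 32 - 18 = 14

14


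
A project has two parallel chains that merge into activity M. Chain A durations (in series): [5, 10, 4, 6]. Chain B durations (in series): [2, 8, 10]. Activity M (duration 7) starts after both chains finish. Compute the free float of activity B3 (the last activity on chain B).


ES(B3) = sum of predecessors on chain B = 10
EF(B3) = ES + duration = 10 + 10 = 20
Successor of B3 is M. ES(M) = max(sum(A), sum(B)) = max(25, 20) = 25
Free float = ES(successor) - EF(current) = 25 - 20 = 5

5


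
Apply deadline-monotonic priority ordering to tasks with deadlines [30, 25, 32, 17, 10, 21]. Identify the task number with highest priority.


Sort tasks by relative deadline (ascending):
  Task 5: deadline = 10
  Task 4: deadline = 17
  Task 6: deadline = 21
  Task 2: deadline = 25
  Task 1: deadline = 30
  Task 3: deadline = 32
Priority order (highest first): [5, 4, 6, 2, 1, 3]
Highest priority task = 5

5


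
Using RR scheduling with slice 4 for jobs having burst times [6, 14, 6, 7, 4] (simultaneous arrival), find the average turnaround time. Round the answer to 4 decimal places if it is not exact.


Time quantum = 4
Execution trace:
  J1 runs 4 units, time = 4
  J2 runs 4 units, time = 8
  J3 runs 4 units, time = 12
  J4 runs 4 units, time = 16
  J5 runs 4 units, time = 20
  J1 runs 2 units, time = 22
  J2 runs 4 units, time = 26
  J3 runs 2 units, time = 28
  J4 runs 3 units, time = 31
  J2 runs 4 units, time = 35
  J2 runs 2 units, time = 37
Finish times: [22, 37, 28, 31, 20]
Average turnaround = 138/5 = 27.6

27.6


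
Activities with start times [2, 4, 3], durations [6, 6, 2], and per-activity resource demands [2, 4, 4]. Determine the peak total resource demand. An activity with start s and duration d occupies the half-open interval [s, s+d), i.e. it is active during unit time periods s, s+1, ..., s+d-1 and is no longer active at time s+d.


Each activity i is active on [start_i, start_i + duration_i).
Compute total resource usage per time slot:
  t=0: active resources = [], total = 0
  t=1: active resources = [], total = 0
  t=2: active resources = [2], total = 2
  t=3: active resources = [2, 4], total = 6
  t=4: active resources = [2, 4, 4], total = 10
  t=5: active resources = [2, 4], total = 6
  t=6: active resources = [2, 4], total = 6
  t=7: active resources = [2, 4], total = 6
  t=8: active resources = [4], total = 4
  t=9: active resources = [4], total = 4
Peak resource demand = 10

10


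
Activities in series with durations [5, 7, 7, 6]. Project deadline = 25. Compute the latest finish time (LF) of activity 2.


LF(activity 2) = deadline - sum of successor durations
Successors: activities 3 through 4 with durations [7, 6]
Sum of successor durations = 13
LF = 25 - 13 = 12

12


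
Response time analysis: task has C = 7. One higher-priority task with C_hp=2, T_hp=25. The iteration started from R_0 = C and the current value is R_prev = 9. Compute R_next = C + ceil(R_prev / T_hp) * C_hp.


R_next = C + ceil(R_prev / T_hp) * C_hp
ceil(9 / 25) = ceil(0.36) = 1
Interference = 1 * 2 = 2
R_next = 7 + 2 = 9
R_next = R_prev, so the iteration has converged (response time = 9).

9


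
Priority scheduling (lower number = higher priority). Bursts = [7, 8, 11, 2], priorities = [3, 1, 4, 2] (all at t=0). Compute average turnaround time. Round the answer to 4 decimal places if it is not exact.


Sort by priority (ascending = highest first):
Order: [(1, 8), (2, 2), (3, 7), (4, 11)]
Completion times:
  Priority 1, burst=8, C=8
  Priority 2, burst=2, C=10
  Priority 3, burst=7, C=17
  Priority 4, burst=11, C=28
Average turnaround = 63/4 = 15.75

15.75


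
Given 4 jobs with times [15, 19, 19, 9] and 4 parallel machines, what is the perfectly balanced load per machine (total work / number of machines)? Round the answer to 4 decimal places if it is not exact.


Total processing time = 15 + 19 + 19 + 9 = 62
Number of machines = 4
Ideal balanced load = 62 / 4 = 15.5

15.5


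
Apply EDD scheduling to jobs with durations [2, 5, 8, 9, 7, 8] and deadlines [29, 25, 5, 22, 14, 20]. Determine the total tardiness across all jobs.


Sort by due date (EDD order): [(8, 5), (7, 14), (8, 20), (9, 22), (5, 25), (2, 29)]
Compute completion times and tardiness:
  Job 1: p=8, d=5, C=8, tardiness=max(0,8-5)=3
  Job 2: p=7, d=14, C=15, tardiness=max(0,15-14)=1
  Job 3: p=8, d=20, C=23, tardiness=max(0,23-20)=3
  Job 4: p=9, d=22, C=32, tardiness=max(0,32-22)=10
  Job 5: p=5, d=25, C=37, tardiness=max(0,37-25)=12
  Job 6: p=2, d=29, C=39, tardiness=max(0,39-29)=10
Total tardiness = 39

39


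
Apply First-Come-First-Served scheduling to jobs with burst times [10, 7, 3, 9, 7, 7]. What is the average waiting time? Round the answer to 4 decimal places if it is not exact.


FCFS order (as given): [10, 7, 3, 9, 7, 7]
Waiting times:
  Job 1: wait = 0
  Job 2: wait = 10
  Job 3: wait = 17
  Job 4: wait = 20
  Job 5: wait = 29
  Job 6: wait = 36
Sum of waiting times = 112
Average waiting time = 112/6 = 18.6667

18.6667


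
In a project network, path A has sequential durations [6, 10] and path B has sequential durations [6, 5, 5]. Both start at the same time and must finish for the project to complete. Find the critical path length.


Path A total = 6 + 10 = 16
Path B total = 6 + 5 + 5 = 16
Critical path = longest path = max(16, 16) = 16

16
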